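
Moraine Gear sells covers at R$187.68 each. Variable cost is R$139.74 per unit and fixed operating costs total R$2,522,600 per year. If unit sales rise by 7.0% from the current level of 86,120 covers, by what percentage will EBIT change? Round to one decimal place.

Contribution at this volume is 86,120 × R$47.94 = R$4,128,592.80.
EBIT = R$4,128,592.80 − R$2,522,600 = R$1,605,992.80.
DOL = contribution ÷ EBIT = R$4,128,592.80 ÷ R$1,605,992.80 = 2.5707.
%ΔEBIT = DOL × %ΔSales = 2.5707 × +7.0% = +18.0%.

+18.0%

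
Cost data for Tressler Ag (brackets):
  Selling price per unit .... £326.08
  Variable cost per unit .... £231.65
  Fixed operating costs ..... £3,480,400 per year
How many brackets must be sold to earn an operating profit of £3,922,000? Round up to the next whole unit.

Unit CM = price − variable cost = £326.08 − £231.65 = £94.43.
Required volume = (fixed costs + target profit) ÷ CM = (£3,480,400 + £3,922,000) ÷ £94.43 = 78,390.34, so 78,391 brackets.

78,391 brackets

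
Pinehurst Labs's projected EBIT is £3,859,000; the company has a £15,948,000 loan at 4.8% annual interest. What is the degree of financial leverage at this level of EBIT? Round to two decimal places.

1.25

Interest = £765,504.00.
Degree of financial leverage = EBIT / (EBIT − interest) = £3,859,000 / £3,093,496.00 = 1.2475.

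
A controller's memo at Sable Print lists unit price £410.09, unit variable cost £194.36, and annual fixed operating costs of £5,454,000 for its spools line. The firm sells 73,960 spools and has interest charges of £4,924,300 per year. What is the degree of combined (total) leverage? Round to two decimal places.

Total contribution margin = 73,960 × £215.73 = £15,955,390.80.
Subtracting fixed costs: EBIT = £15,955,390.80 − £5,454,000 = £10,501,390.80. Interest = £4,924,300.00, so EBIT − I = £5,577,090.80.
DCL = contribution ÷ (EBIT − I) = £15,955,390.80 ÷ £5,577,090.80 = 2.8609.

2.86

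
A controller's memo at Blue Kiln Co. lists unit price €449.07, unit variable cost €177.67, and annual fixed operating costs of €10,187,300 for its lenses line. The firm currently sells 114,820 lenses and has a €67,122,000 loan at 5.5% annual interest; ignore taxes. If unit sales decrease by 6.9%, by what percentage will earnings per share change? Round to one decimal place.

-12.4%

Total contribution margin = 114,820 × €271.40 = €31,162,148.00.
Subtracting fixed costs: EBIT = €31,162,148.00 − €10,187,300 = €20,974,848.00.
Interest = €3,691,710.00, so EBIT − I = €17,283,138.00.
Degree of combined leverage = contribution ÷ (EBIT − I) = €31,162,148.00 ÷ €17,283,138.00 = 1.8030.
EPS therefore changes by 1.8030 × (-6.9%) = -12.4%.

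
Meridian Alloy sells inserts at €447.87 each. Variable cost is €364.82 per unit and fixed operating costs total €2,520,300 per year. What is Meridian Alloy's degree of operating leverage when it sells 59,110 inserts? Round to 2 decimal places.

2.06

Total contribution margin = 59,110 × €83.05 = €4,909,085.50.
EBIT = €4,909,085.50 − €2,520,300 = €2,388,785.50.
Degree of operating leverage = €4,909,085.50 / €2,388,785.50 = 2.0551.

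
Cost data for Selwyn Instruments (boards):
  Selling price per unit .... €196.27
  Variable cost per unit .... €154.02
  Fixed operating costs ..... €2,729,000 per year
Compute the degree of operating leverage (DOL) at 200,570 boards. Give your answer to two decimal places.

At 200,570 units, contribution = 200,570 × €42.25 = €8,474,082.50.
Subtracting fixed costs: EBIT = €8,474,082.50 − €2,729,000 = €5,745,082.50.
Degree of operating leverage = €8,474,082.50 / €5,745,082.50 = 1.4750.

1.48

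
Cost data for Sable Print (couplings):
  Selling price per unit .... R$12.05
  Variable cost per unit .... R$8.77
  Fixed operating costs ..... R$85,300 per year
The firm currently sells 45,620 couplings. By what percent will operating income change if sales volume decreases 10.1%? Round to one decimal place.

Contribution at this volume is 45,620 × R$3.28 = R$149,633.60.
Subtracting fixed costs: EBIT = R$149,633.60 − R$85,300 = R$64,333.60.
Degree of operating leverage = R$149,633.60 / R$64,333.60 = 2.3259.
Operating income changes by 2.3259 × -10.1% = -23.5%.

-23.5%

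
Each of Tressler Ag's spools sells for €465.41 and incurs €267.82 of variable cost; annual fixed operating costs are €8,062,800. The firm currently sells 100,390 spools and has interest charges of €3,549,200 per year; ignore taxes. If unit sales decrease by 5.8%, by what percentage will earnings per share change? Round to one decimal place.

-14.0%

Contribution at this volume is 100,390 × €197.59 = €19,836,060.10.
Subtracting fixed costs: EBIT = €19,836,060.10 − €8,062,800 = €11,773,260.10.
After interest of €3,549,200.00, pre-tax earnings = €8,224,060.10.
Degree of combined leverage = contribution ÷ (EBIT − I) = €19,836,060.10 ÷ €8,224,060.10 = 2.4120.
EPS therefore changes by 2.4120 × (-5.8%) = -14.0%.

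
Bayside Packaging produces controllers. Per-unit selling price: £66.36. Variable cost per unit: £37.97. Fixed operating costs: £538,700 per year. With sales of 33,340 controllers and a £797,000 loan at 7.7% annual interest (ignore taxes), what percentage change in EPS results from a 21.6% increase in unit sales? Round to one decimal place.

+59.0%

Contribution at this volume is 33,340 × £28.39 = £946,522.60.
Subtracting fixed costs: EBIT = £946,522.60 − £538,700 = £407,822.60.
After interest of £61,369.00, pre-tax earnings = £346,453.60.
Degree of combined leverage = contribution ÷ (EBIT − I) = £946,522.60 ÷ £346,453.60 = 2.7320.
%ΔEPS = DCL × %ΔSales = 2.7320 × +21.6% = +59.0%.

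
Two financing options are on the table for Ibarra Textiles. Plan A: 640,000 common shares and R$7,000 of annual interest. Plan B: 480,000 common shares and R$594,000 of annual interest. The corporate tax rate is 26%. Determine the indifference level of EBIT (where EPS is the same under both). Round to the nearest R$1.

At indifference, (EBIT − 7,000)(1 − t)/640,000 = (EBIT − 594,000)(1 − t)/480,000.
Cancelling (1 − t) and cross-multiplying: 480,000·(EBIT − 7,000) = 640,000·(EBIT − 594,000).
EBIT × (640,000 − 480,000) = 594,000 × 640,000 − 7,000 × 480,000 = 376,800,000,000, so EBIT = 376,800,000,000 ÷ 160,000 = 2,355,000.00.

R$2,355,000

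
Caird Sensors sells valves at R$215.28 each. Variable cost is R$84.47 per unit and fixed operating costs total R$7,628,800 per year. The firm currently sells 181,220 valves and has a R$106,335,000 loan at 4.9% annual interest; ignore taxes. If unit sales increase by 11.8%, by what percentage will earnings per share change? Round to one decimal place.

At 181,220 units, contribution = 181,220 × R$130.81 = R$23,705,388.20.
Operating income = contribution − fixed costs = R$23,705,388.20 − R$7,628,800 = R$16,076,588.20.
Interest = R$5,210,415.00, so EBIT − I = R$10,866,173.20.
Degree of combined leverage = contribution ÷ (EBIT − I) = R$23,705,388.20 ÷ R$10,866,173.20 = 2.1816.
EPS therefore changes by 2.1816 × (+11.8%) = +25.7%.

+25.7%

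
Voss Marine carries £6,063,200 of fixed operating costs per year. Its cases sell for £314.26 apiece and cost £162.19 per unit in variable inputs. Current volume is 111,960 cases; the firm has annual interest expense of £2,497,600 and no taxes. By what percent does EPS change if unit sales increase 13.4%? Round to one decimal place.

+27.0%

At 111,960 units, contribution = 111,960 × £152.07 = £17,025,757.20.
EBIT = £17,025,757.20 − £6,063,200 = £10,962,557.20.
After interest of £2,497,600.00, pre-tax earnings = £8,464,957.20.
Degree of combined leverage = contribution ÷ (EBIT − I) = £17,025,757.20 ÷ £8,464,957.20 = 2.0113.
EPS therefore changes by 2.0113 × (+13.4%) = +27.0%.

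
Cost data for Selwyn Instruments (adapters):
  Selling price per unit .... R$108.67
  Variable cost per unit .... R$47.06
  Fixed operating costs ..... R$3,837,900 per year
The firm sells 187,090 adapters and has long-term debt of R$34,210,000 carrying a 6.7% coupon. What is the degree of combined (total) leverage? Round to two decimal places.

2.14

At 187,090 units, contribution = 187,090 × R$61.61 = R$11,526,614.90.
Subtracting fixed costs: EBIT = R$11,526,614.90 − R$3,837,900 = R$7,688,714.90. Interest = R$2,292,070.00, so EBIT − I = R$5,396,644.90.
Degree of total leverage = total CM / (EBIT − interest) = R$11,526,614.90 / R$5,396,644.90 = 2.1359.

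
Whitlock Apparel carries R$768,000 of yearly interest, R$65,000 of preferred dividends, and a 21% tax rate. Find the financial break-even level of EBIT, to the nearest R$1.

R$850,278

Grossing the preferred dividend up to pre-tax terms: R$65,000 / (1 − 0.21) = R$82,278.48.
EPS = 0 when EBIT covers interest plus the pre-tax preferred burden: R$768,000 + R$82,278.48 = R$850,278.48.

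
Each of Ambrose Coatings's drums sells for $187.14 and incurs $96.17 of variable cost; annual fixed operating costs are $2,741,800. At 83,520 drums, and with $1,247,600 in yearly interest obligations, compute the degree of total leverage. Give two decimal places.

2.11

Total contribution margin = 83,520 × $90.97 = $7,597,814.40.
Subtracting fixed costs: EBIT = $7,597,814.40 − $2,741,800 = $4,856,014.40. Interest = $1,247,600.00, so EBIT − I = $3,608,414.40.
Degree of total leverage = total CM / (EBIT − interest) = $7,597,814.40 / $3,608,414.40 = 2.1056.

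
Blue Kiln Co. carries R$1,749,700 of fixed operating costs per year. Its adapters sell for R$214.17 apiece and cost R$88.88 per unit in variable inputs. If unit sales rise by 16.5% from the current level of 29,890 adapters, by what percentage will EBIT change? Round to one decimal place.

At 29,890 units, contribution = 29,890 × R$125.29 = R$3,744,918.10.
Subtracting fixed costs: EBIT = R$3,744,918.10 − R$1,749,700 = R$1,995,218.10.
So DOL = total CM / EBIT = R$3,744,918.10 / R$1,995,218.10 = 1.8769.
%ΔEBIT = DOL × %ΔSales = 1.8769 × +16.5% = +31.0%.

+31.0%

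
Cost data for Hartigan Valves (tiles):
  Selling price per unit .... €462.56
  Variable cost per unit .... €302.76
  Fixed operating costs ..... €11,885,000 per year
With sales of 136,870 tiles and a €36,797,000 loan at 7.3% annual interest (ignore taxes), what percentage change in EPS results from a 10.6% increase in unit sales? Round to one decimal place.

At 136,870 units, contribution = 136,870 × €159.80 = €21,871,826.00.
Operating income = contribution − fixed costs = €21,871,826.00 − €11,885,000 = €9,986,826.00.
Interest = €2,686,181.00, so EBIT − I = €7,300,645.00.
DCL = total CM / (EBIT − I) = €21,871,826.00 / €7,300,645.00 = 2.9959.
%ΔEPS = DCL × %ΔSales = 2.9959 × +10.6% = +31.8%.

+31.8%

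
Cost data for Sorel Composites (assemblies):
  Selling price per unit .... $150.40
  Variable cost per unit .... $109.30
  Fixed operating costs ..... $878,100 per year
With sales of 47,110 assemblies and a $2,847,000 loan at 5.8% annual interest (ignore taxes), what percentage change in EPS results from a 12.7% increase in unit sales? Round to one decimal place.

Total contribution margin = 47,110 × $41.10 = $1,936,221.00.
EBIT = $1,936,221.00 − $878,100 = $1,058,121.00.
Interest = $165,126.00, so EBIT − I = $892,995.00.
DCL = total CM / (EBIT − I) = $1,936,221.00 / $892,995.00 = 2.1682.
EPS therefore changes by 2.1682 × (+12.7%) = +27.5%.

+27.5%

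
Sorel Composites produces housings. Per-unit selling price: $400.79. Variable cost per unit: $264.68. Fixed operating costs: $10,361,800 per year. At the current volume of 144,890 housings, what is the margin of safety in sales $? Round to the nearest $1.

Contribution margin per unit = $400.79 − $264.68 = $136.11. Break-even units = $10,361,800 ÷ $136.11 = 76,128.13; break-even revenue = 76,128.13 × $400.79 = $30,511,393.89.
Actual sales revenue = 144,890 × $400.79 = $58,070,463.10.
Margin of safety = $58,070,463.10 − $30,511,393.89 = $27,559,069.

$27,559,069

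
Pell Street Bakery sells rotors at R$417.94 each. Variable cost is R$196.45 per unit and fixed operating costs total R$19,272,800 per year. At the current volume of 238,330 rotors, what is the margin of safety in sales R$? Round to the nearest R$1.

Unit CM = price − variable cost = R$417.94 − R$196.45 = R$221.49. Break-even units = R$19,272,800 ÷ R$221.49 = 87,014.31; break-even revenue = 87,014.31 × R$417.94 = R$36,366,761.62.
Current sales = 238,330 × R$417.94 = R$99,607,640.20.
Margin of safety = R$99,607,640.20 − R$36,366,761.62 = R$63,240,879.

R$63,240,879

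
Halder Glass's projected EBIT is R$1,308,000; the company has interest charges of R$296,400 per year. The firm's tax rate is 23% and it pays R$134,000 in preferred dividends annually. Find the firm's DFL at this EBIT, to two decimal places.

1.56

Interest = R$296,400.00.
Pre-tax preferred-dividend burden = R$134,000 ÷ (1 − 0.23) = R$174,025.97.
DFL = EBIT ÷ [EBIT − I − D_p/(1−t)] = R$1,308,000 ÷ [R$1,308,000 − R$296,400.00 − R$174,025.97] = R$1,308,000 ÷ R$837,574.03 = 1.5617.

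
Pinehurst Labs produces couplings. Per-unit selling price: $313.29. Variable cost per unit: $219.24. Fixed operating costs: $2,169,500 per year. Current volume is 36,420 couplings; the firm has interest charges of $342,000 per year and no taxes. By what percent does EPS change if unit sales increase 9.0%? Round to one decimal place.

Contribution at this volume is 36,420 × $94.05 = $3,425,301.00.
Subtracting fixed costs: EBIT = $3,425,301.00 − $2,169,500 = $1,255,801.00.
After interest of $342,000.00, pre-tax earnings = $913,801.00.
Degree of combined leverage = contribution ÷ (EBIT − I) = $3,425,301.00 ÷ $913,801.00 = 3.7484.
%ΔEPS = DCL × %ΔSales = 3.7484 × +9.0% = +33.7%.

+33.7%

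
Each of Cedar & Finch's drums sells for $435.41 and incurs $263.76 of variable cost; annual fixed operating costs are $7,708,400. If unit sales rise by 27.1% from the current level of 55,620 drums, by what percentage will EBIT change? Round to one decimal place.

+140.7%

At 55,620 units, contribution = 55,620 × $171.65 = $9,547,173.00.
Subtracting fixed costs: EBIT = $9,547,173.00 − $7,708,400 = $1,838,773.00.
So DOL = total CM / EBIT = $9,547,173.00 / $1,838,773.00 = 5.1921.
Operating income changes by 5.1921 × +27.1% = +140.7%.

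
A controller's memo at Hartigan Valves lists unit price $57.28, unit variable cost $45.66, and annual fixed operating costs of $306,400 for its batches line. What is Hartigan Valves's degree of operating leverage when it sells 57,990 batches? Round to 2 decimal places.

At 57,990 units, contribution = 57,990 × $11.62 = $673,843.80.
Operating income = contribution − fixed costs = $673,843.80 − $306,400 = $367,443.80.
Degree of operating leverage = $673,843.80 / $367,443.80 = 1.8339.

1.83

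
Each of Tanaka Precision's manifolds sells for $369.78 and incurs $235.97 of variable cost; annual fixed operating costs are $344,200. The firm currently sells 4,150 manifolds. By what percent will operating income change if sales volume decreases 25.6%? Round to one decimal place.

-67.3%

At 4,150 units, contribution = 4,150 × $133.81 = $555,311.50.
Operating income = contribution − fixed costs = $555,311.50 − $344,200 = $211,111.50.
So DOL = total CM / EBIT = $555,311.50 / $211,111.50 = 2.6304.
%ΔEBIT = DOL × %ΔSales = 2.6304 × -25.6% = -67.3%.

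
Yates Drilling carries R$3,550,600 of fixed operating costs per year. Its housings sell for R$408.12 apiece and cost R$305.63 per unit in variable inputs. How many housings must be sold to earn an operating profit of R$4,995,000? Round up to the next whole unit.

83,380 housings

Contribution margin per unit = R$408.12 − R$305.63 = R$102.49.
Units = (FC + target) / CM = (R$3,550,600 + R$4,995,000) / R$102.49 = 83,379.84, so 83,380 housings.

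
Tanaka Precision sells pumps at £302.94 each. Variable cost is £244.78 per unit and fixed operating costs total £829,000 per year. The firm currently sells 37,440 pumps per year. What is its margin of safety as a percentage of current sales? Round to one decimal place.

Each unit contributes £302.94 − £244.78 = £58.16. Break-even units = £829,000 ÷ £58.16 = 14,253.78; break-even revenue = 14,253.78 × £302.94 = £4,318,040.92.
Actual sales revenue = 37,440 × £302.94 = £11,342,073.60.
Margin of safety = (£11,342,073.60 − £4,318,040.92) ÷ £11,342,073.60 = 61.9%.

61.9%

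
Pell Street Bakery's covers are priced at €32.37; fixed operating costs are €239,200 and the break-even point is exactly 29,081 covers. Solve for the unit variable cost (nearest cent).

At break-even, FC = Q × (P − VC), so P − VC = €239,200 ÷ 29,081 = €8.2253.
Hence VC = price − CM = €32.37 − €8.2253 = €24.14.

€24.14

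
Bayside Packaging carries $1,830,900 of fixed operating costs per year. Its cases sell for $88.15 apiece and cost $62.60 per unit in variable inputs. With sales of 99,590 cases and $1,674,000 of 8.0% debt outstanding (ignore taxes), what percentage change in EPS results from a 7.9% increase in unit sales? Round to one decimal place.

Contribution at this volume is 99,590 × $25.55 = $2,544,524.50.
Operating income = contribution − fixed costs = $2,544,524.50 − $1,830,900 = $713,624.50.
After interest of $133,920.00, pre-tax earnings = $579,704.50.
Degree of combined leverage = contribution ÷ (EBIT − I) = $2,544,524.50 ÷ $579,704.50 = 4.3893.
%ΔEPS = DCL × %ΔSales = 4.3893 × +7.9% = +34.7%.

+34.7%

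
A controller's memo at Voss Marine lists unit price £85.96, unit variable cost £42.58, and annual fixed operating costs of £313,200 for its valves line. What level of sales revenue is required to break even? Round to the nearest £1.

£620,624

Contribution margin per unit = £85.96 − £42.58 = £43.38, a CM ratio of £43.38 ÷ £85.96 = 0.5047.
Break-even sales = FC ÷ CM ratio = £313,200 × £85.96 / £43.38 = £620,624.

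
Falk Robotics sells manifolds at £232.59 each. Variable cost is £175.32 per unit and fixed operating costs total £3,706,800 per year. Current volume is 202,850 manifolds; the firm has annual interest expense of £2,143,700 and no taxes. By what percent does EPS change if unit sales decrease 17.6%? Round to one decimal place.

-35.5%

Total contribution margin = 202,850 × £57.27 = £11,617,219.50.
Operating income = contribution − fixed costs = £11,617,219.50 − £3,706,800 = £7,910,419.50.
After interest of £2,143,700.00, pre-tax earnings = £5,766,719.50.
DCL = total CM / (EBIT − I) = £11,617,219.50 / £5,766,719.50 = 2.0145.
EPS therefore changes by 2.0145 × (-17.6%) = -35.5%.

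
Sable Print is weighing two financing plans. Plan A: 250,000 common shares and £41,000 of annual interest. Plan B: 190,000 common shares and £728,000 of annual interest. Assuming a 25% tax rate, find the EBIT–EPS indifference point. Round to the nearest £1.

£2,903,500

At indifference, (EBIT − 41,000)(1 − t)/250,000 = (EBIT − 728,000)(1 − t)/190,000.
The (1 − t) factor cancels: (EBIT − 41,000) × 190,000 = (EBIT − 728,000) × 250,000.
EBIT × (250,000 − 190,000) = 728,000 × 250,000 − 41,000 × 190,000 = 174,210,000,000, so EBIT = 174,210,000,000 ÷ 60,000 = 2,903,500.00.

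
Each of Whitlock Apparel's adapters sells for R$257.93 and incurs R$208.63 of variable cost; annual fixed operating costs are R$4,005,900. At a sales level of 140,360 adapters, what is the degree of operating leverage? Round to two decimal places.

2.37

At 140,360 units, contribution = 140,360 × R$49.30 = R$6,919,748.00.
EBIT = R$6,919,748.00 − R$4,005,900 = R$2,913,848.00.
Degree of operating leverage = R$6,919,748.00 / R$2,913,848.00 = 2.3748.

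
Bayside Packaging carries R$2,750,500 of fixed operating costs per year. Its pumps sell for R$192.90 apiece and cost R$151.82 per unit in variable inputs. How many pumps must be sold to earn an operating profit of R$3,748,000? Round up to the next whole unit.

158,192 pumps

Each unit contributes R$192.90 − R$151.82 = R$41.08.
Required volume = (fixed costs + target profit) ÷ CM = (R$2,750,500 + R$3,748,000) ÷ R$41.08 = 158,191.33, so 158,192 pumps.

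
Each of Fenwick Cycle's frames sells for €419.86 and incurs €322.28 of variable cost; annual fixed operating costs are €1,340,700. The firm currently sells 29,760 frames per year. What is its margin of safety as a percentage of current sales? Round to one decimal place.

Each unit contributes €419.86 − €322.28 = €97.58. Break-even units = €1,340,700 ÷ €97.58 = 13,739.50; break-even revenue = 13,739.50 × €419.86 = €5,768,664.71.
Actual sales revenue = 29,760 × €419.86 = €12,495,033.60.
Margin of safety = (€12,495,033.60 − €5,768,664.71) ÷ €12,495,033.60 = 53.8%.

53.8%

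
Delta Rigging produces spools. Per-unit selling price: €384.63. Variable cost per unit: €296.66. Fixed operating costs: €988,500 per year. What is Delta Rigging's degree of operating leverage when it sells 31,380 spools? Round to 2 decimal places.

Contribution at this volume is 31,380 × €87.97 = €2,760,498.60.
Subtracting fixed costs: EBIT = €2,760,498.60 − €988,500 = €1,771,998.60.
So DOL = total CM / EBIT = €2,760,498.60 / €1,771,998.60 = 1.5578.

1.56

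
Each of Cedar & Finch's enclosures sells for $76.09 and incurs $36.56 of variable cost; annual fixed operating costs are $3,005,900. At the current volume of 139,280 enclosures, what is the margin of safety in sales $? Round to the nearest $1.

$4,811,857

Unit CM = price − variable cost = $76.09 − $36.56 = $39.53. Break-even units = $3,005,900 ÷ $39.53 = 76,040.98; break-even revenue = 76,040.98 × $76.09 = $5,785,958.28.
Current sales = 139,280 × $76.09 = $10,597,815.20.
Margin of safety = $10,597,815.20 − $5,785,958.28 = $4,811,857.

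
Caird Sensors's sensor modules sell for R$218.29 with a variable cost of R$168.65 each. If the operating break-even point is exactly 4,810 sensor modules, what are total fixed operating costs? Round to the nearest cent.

Each unit contributes R$218.29 − R$168.65 = R$49.64.
Since BE = FC / CM, FC = 4,810 × R$49.64 = R$238,768.40.

R$238,768.40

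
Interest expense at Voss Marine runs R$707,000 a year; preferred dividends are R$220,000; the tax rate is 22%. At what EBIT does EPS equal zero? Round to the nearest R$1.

R$989,051

Preferred dividends are paid after tax, so their pre-tax equivalent is R$220,000 ÷ (1 − 0.22) = R$282,051.28.
EPS = 0 when EBIT covers interest plus the pre-tax preferred burden: R$707,000 + R$282,051.28 = R$989,051.28.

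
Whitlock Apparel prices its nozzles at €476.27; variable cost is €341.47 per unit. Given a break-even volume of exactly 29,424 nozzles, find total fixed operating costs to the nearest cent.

Each unit contributes €476.27 − €341.47 = €134.80.
Since BE = FC / CM, FC = 29,424 × €134.80 = €3,966,355.20.

€3,966,355.20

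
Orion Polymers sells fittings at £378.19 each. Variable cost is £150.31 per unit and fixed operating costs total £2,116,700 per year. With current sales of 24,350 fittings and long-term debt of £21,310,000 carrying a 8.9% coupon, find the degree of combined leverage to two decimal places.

3.61

At 24,350 units, contribution = 24,350 × £227.88 = £5,548,878.00.
Subtracting fixed costs: EBIT = £5,548,878.00 − £2,116,700 = £3,432,178.00. Interest = £1,896,590.00.
DOL = £5,548,878.00 ÷ £3,432,178.00 = 1.6167; DFL = £3,432,178.00 ÷ £1,535,588.00 = 2.2351.
Combined leverage = 1.6167 × 2.2351 = 3.6135.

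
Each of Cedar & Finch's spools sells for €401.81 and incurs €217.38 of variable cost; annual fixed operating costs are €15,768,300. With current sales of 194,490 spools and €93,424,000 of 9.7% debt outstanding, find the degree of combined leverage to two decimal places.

3.25

Contribution at this volume is 194,490 × €184.43 = €35,869,790.70.
Operating income = contribution − fixed costs = €35,869,790.70 − €15,768,300 = €20,101,490.70. Interest = €9,062,128.00, so EBIT − I = €11,039,362.70.
Degree of total leverage = total CM / (EBIT − interest) = €35,869,790.70 / €11,039,362.70 = 3.2493.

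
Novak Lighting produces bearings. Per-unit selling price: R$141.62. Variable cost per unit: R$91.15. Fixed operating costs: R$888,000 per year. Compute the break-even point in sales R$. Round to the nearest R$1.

Contribution margin per unit = R$141.62 − R$91.15 = R$50.47, a CM ratio of R$50.47 ÷ R$141.62 = 0.3564.
Break-even sales = FC ÷ CM ratio = R$888,000 × R$141.62 / R$50.47 = R$2,491,749.

R$2,491,749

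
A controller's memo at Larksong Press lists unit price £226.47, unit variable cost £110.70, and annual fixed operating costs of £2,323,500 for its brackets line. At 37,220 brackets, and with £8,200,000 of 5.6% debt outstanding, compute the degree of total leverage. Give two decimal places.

Total contribution margin = 37,220 × £115.77 = £4,308,959.40.
Subtracting fixed costs: EBIT = £4,308,959.40 − £2,323,500 = £1,985,459.40. Interest = £459,200.00.
DOL = £4,308,959.40 ÷ £1,985,459.40 = 2.1703; DFL = £1,985,459.40 ÷ £1,526,259.40 = 1.3009.
DCL = DOL × DFL = 2.1703 × 1.3009 = 2.8233.

2.82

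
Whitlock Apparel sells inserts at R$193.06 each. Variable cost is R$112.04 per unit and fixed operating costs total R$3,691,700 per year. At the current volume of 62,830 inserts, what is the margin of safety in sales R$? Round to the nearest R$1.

R$3,333,124

Each unit contributes R$193.06 − R$112.04 = R$81.02. Break-even units = R$3,691,700 ÷ R$81.02 = 45,565.29; break-even revenue = 45,565.29 × R$193.06 = R$8,796,835.37.
Actual sales revenue = 62,830 × R$193.06 = R$12,129,959.80.
Margin of safety = R$12,129,959.80 − R$8,796,835.37 = R$3,333,124.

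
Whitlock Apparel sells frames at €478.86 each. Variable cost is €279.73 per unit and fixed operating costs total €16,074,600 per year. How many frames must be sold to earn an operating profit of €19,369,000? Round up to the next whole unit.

Contribution margin per unit = €478.86 − €279.73 = €199.13.
Need Q such that Q × €199.13 − €16,074,600 = €19,369,000, i.e. Q = €35,443,600 / €199.13 = 177,992.27 → 177,993.

177,993 frames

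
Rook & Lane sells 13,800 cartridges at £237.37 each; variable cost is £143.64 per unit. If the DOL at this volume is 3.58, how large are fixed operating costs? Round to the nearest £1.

£932,168

Contribution at this volume is 13,800 × £93.73 = £1,293,474.00.
Since DOL = CM ÷ EBIT, EBIT = £1,293,474.00 ÷ 3.58 = £361,305.59.
Fixed costs = CM − EBIT = £1,293,474.00 − £361,305.59 = £932,168.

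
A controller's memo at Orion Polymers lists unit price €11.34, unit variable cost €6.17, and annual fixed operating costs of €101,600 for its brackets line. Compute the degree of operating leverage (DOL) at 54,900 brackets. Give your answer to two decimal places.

1.56

Contribution at this volume is 54,900 × €5.17 = €283,833.00.
Operating income = contribution − fixed costs = €283,833.00 − €101,600 = €182,233.00.
DOL = contribution ÷ EBIT = €283,833.00 ÷ €182,233.00 = 1.5575.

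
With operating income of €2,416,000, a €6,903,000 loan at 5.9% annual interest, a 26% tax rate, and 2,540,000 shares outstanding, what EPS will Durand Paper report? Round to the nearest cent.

Interest = €407,277.00, so EBT = €2,416,000 − €407,277.00 = €2,008,723.00.
After tax at 26%: net income = €2,008,723.00 × 0.74 = €1,486,455.02.
EPS = €1,486,455.02 ÷ 2,540,000 = €0.59.

€0.59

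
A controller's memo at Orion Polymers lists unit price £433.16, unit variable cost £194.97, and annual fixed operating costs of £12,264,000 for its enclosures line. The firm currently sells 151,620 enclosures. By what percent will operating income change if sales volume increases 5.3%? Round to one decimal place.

+8.0%

Contribution at this volume is 151,620 × £238.19 = £36,114,367.80.
EBIT = £36,114,367.80 − £12,264,000 = £23,850,367.80.
So DOL = total CM / EBIT = £36,114,367.80 / £23,850,367.80 = 1.5142.
Operating income changes by 1.5142 × +5.3% = +8.0%.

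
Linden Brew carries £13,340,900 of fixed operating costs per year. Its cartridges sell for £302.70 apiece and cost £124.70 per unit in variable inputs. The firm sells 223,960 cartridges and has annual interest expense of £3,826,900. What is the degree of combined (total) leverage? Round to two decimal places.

1.76

Contribution at this volume is 223,960 × £178.00 = £39,864,880.00.
EBIT = £39,864,880.00 − £13,340,900 = £26,523,980.00. Interest = £3,826,900.00, so EBIT − I = £22,697,080.00.
DCL = contribution ÷ (EBIT − I) = £39,864,880.00 ÷ £22,697,080.00 = 1.7564.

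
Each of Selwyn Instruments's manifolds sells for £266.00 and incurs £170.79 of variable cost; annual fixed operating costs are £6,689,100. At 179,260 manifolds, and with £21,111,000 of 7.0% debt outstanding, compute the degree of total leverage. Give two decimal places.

1.92

Total contribution margin = 179,260 × £95.21 = £17,067,344.60.
Subtracting fixed costs: EBIT = £17,067,344.60 − £6,689,100 = £10,378,244.60. Interest = £1,477,770.00.
DOL = £17,067,344.60 ÷ £10,378,244.60 = 1.6445; DFL = £10,378,244.60 ÷ £8,900,474.60 = 1.1660.
DCL = DOL × DFL = 1.6445 × 1.1660 = 1.9175.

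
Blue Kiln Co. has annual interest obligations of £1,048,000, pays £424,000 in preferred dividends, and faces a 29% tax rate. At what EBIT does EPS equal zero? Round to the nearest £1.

£1,645,183

Preferred dividends are paid after tax, so their pre-tax equivalent is £424,000 ÷ (1 − 0.29) = £597,183.10.
EPS = 0 when EBIT covers interest plus the pre-tax preferred burden: £1,048,000 + £597,183.10 = £1,645,183.10.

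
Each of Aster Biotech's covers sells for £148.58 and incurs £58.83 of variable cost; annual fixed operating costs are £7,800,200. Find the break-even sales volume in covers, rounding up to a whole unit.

86,911 covers

Contribution margin per unit = £148.58 − £58.83 = £89.75.
Break-even volume = fixed costs ÷ CM per unit = £7,800,200 ÷ £89.75 = 86,910.31, so 86,911 covers.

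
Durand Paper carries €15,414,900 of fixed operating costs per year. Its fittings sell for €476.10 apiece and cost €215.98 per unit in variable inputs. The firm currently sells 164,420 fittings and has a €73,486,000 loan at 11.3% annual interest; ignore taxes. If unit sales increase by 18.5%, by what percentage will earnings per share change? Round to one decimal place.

+41.5%

Contribution at this volume is 164,420 × €260.12 = €42,768,930.40.
EBIT = €42,768,930.40 − €15,414,900 = €27,354,030.40.
After interest of €8,303,918.00, pre-tax earnings = €19,050,112.40.
DCL = total CM / (EBIT − I) = €42,768,930.40 / €19,050,112.40 = 2.2451.
EPS therefore changes by 2.2451 × (+18.5%) = +41.5%.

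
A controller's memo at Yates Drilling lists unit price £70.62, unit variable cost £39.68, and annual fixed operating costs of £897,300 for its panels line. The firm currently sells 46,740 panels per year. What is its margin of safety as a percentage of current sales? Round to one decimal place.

38.0%

Contribution margin per unit = £70.62 − £39.68 = £30.94. Break-even units = £897,300 ÷ £30.94 = 29,001.29; break-even revenue = 29,001.29 × £70.62 = £2,048,071.30.
Current sales = 46,740 × £70.62 = £3,300,778.80.
Margin of safety = (£3,300,778.80 − £2,048,071.30) ÷ £3,300,778.80 = 38.0%.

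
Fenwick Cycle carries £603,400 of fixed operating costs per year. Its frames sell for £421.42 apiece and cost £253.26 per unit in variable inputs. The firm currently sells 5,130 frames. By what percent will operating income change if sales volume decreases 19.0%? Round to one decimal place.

-63.2%

Total contribution margin = 5,130 × £168.16 = £862,660.80.
EBIT = £862,660.80 − £603,400 = £259,260.80.
So DOL = total CM / EBIT = £862,660.80 / £259,260.80 = 3.3274.
Operating income changes by 3.3274 × -19.0% = -63.2%.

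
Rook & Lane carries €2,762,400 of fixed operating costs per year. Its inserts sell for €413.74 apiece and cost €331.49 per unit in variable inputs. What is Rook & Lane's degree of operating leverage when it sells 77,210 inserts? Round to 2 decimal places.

1.77

Contribution at this volume is 77,210 × €82.25 = €6,350,522.50.
Operating income = contribution − fixed costs = €6,350,522.50 − €2,762,400 = €3,588,122.50.
Degree of operating leverage = €6,350,522.50 / €3,588,122.50 = 1.7699.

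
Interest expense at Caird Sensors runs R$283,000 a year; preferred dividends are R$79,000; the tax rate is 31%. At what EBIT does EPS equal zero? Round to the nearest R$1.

R$397,493

Preferred dividends are paid after tax, so their pre-tax equivalent is R$79,000 ÷ (1 − 0.31) = R$114,492.75.
Financial break-even EBIT = interest + D_p ÷ (1 − t) = R$283,000 + R$114,492.75 = R$397,492.75.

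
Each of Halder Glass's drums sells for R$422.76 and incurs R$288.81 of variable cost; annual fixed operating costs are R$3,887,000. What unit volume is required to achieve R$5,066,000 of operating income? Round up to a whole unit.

Unit CM = price − variable cost = R$422.76 − R$288.81 = R$133.95.
Units = (FC + target) / CM = (R$3,887,000 + R$5,066,000) / R$133.95 = 66,838.37, so 66,839 drums.

66,839 drums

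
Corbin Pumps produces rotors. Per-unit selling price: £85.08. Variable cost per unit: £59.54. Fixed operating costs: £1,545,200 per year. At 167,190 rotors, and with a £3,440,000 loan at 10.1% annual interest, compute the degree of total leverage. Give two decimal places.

1.80

At 167,190 units, contribution = 167,190 × £25.54 = £4,270,032.60.
EBIT = £4,270,032.60 − £1,545,200 = £2,724,832.60. Interest = £347,440.00.
DOL = £4,270,032.60 ÷ £2,724,832.60 = 1.5671; DFL = £2,724,832.60 ÷ £2,377,392.60 = 1.1461.
DCL = DOL × DFL = 1.5671 × 1.1461 = 1.7961.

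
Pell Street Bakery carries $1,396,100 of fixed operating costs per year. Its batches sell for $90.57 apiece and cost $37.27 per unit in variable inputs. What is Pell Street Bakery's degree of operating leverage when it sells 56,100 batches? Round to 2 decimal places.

1.88

At 56,100 units, contribution = 56,100 × $53.30 = $2,990,130.00.
Operating income = contribution − fixed costs = $2,990,130.00 − $1,396,100 = $1,594,030.00.
So DOL = total CM / EBIT = $2,990,130.00 / $1,594,030.00 = 1.8758.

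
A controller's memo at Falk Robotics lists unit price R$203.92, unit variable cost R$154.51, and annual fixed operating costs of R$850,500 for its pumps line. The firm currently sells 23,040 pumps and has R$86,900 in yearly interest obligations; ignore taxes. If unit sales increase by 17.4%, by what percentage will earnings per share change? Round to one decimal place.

+98.5%

Contribution at this volume is 23,040 × R$49.41 = R$1,138,406.40.
Subtracting fixed costs: EBIT = R$1,138,406.40 − R$850,500 = R$287,906.40.
After interest of R$86,900.00, pre-tax earnings = R$201,006.40.
Degree of combined leverage = contribution ÷ (EBIT − I) = R$1,138,406.40 ÷ R$201,006.40 = 5.6635.
%ΔEPS = DCL × %ΔSales = 5.6635 × +17.4% = +98.5%.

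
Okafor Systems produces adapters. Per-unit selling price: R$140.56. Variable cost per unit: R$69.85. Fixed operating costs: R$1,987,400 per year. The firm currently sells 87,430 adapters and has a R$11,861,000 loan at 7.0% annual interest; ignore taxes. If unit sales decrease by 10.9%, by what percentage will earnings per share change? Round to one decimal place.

-20.0%

At 87,430 units, contribution = 87,430 × R$70.71 = R$6,182,175.30.
Subtracting fixed costs: EBIT = R$6,182,175.30 − R$1,987,400 = R$4,194,775.30.
Interest = R$830,270.00, so EBIT − I = R$3,364,505.30.
Degree of combined leverage = contribution ÷ (EBIT − I) = R$6,182,175.30 ÷ R$3,364,505.30 = 1.8375.
EPS therefore changes by 1.8375 × (-10.9%) = -20.0%.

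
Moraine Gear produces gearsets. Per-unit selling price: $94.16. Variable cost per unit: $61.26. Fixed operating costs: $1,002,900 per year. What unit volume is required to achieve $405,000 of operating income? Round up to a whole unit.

42,794 gearsets

Contribution margin per unit = $94.16 − $61.26 = $32.90.
Units = (FC + target) / CM = ($1,002,900 + $405,000) / $32.90 = 42,793.31, so 42,794 gearsets.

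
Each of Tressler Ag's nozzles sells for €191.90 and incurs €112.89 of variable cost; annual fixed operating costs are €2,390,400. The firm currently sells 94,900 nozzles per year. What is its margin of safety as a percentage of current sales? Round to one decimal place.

68.1%

Contribution margin per unit = €191.90 − €112.89 = €79.01. Break-even units = €2,390,400 ÷ €79.01 = 30,254.40; break-even revenue = 30,254.40 × €191.90 = €5,805,819.01.
Actual sales revenue = 94,900 × €191.90 = €18,211,310.00.
Margin of safety = (€18,211,310.00 − €5,805,819.01) ÷ €18,211,310.00 = 68.1%.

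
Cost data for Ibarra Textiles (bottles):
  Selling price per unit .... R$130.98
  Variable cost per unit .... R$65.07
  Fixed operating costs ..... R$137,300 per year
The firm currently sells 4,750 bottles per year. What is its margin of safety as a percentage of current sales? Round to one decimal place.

56.1%

Contribution margin per unit = R$130.98 − R$65.07 = R$65.91. Break-even units = R$137,300 ÷ R$65.91 = 2,083.14; break-even revenue = 2,083.14 × R$130.98 = R$272,850.16.
Current sales = 4,750 × R$130.98 = R$622,155.00.
Margin of safety = (R$622,155.00 − R$272,850.16) ÷ R$622,155.00 = 56.1%.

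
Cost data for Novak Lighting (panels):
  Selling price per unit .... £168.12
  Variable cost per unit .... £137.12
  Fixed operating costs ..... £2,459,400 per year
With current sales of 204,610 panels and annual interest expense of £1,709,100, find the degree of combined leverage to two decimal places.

2.92

Contribution at this volume is 204,610 × £31.00 = £6,342,910.00.
Operating income = contribution − fixed costs = £6,342,910.00 − £2,459,400 = £3,883,510.00. Interest = £1,709,100.00.
DOL = £6,342,910.00 ÷ £3,883,510.00 = 1.6333; DFL = £3,883,510.00 ÷ £2,174,410.00 = 1.7860.
Combined leverage = 1.6333 × 1.7860 = 2.9171.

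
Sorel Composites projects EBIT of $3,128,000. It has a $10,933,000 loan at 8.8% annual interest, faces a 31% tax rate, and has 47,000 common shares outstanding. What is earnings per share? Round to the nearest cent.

$31.80

Pre-tax income = $3,128,000 − $962,104.00 = $2,165,896.00.
Net income = $2,165,896.00 × (1 − 0.31) = $1,494,468.24.
Per share: $1,494,468.24 / 47,000 shares = $31.80.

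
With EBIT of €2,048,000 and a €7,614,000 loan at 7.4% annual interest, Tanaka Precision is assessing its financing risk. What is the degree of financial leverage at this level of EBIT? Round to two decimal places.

Interest = €563,436.00.
Degree of financial leverage = EBIT / (EBIT − interest) = €2,048,000 / €1,484,564.00 = 1.3795.

1.38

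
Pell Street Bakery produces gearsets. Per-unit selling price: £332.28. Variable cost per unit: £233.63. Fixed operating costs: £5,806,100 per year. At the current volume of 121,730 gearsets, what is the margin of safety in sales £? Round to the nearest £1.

£20,891,922

Contribution margin per unit = £332.28 − £233.63 = £98.65. Break-even units = £5,806,100 ÷ £98.65 = 58,855.55; break-even revenue = 58,855.55 × £332.28 = £19,556,522.13.
Actual sales revenue = 121,730 × £332.28 = £40,448,444.40.
Margin of safety = £40,448,444.40 − £19,556,522.13 = £20,891,922.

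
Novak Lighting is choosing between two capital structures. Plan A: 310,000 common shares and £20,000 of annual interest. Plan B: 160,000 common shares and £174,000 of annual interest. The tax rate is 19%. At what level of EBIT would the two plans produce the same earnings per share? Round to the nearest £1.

At indifference, (EBIT − 20,000)(1 − t)/310,000 = (EBIT − 174,000)(1 − t)/160,000.
Cancelling (1 − t) and cross-multiplying: 160,000·(EBIT − 20,000) = 310,000·(EBIT − 174,000).
Solving, EBIT = (174,000·310,000 − 20,000·160,000) / (310,000 − 160,000) = 50,740,000,000 / 150,000 = 338,266.67.

£338,267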